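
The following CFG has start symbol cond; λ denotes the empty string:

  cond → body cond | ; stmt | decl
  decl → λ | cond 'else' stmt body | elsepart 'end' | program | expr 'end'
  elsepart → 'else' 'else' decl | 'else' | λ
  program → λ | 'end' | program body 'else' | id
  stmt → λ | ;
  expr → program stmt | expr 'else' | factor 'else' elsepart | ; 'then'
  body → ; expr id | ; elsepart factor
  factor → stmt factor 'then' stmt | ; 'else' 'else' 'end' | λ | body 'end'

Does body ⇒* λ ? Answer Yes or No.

Nullable nonterminals: cond, decl, elsepart, expr, factor, program, stmt.
No production of body has an RHS whose symbols are all nullable, so body is not nullable.

No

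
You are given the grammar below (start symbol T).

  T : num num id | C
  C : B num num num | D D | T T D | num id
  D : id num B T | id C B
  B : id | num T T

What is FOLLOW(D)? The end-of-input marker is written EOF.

{ EOF, id, num }

In C : D D: add FIRST(D) = { id }.
In C : D D: D is at the end, add FOLLOW(C) = { EOF, id, num }.
In C : T T D: D is at the end, add FOLLOW(C) = { EOF, id, num }.
Union: FOLLOW(D) = { EOF, id, num }.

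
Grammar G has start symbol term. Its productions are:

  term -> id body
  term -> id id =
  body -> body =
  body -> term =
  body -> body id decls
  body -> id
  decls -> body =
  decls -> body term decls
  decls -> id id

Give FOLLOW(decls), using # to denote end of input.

{ #, =, id }

In body -> body id decls: decls is at the end, add FOLLOW(body) = { #, =, id }.
In decls -> body term decls: decls is at the end, add FOLLOW(decls) = { #, =, id }.
Union: FOLLOW(decls) = { #, =, id }.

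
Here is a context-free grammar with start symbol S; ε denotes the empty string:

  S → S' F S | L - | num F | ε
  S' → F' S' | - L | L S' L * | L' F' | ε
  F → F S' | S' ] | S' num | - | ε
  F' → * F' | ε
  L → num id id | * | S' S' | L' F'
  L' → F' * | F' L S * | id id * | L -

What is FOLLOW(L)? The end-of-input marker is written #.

{ #, *, -, ], id, num }

In S → L -: add FIRST(-) = { - }.
In S' → - L: L is at the end, add FOLLOW(S') = { #, *, -, ], id, num }.
In S' → L S' L *: add FIRST(S' L *) = { *, -, ], id, num }.
In S' → L S' L *: add FIRST(*) = { * }.
In L' → F' L S *: add FIRST(S *) = { *, -, ], id, num }.
In L' → L -: add FIRST(-) = { - }.
Union: FOLLOW(L) = { #, *, -, ], id, num }.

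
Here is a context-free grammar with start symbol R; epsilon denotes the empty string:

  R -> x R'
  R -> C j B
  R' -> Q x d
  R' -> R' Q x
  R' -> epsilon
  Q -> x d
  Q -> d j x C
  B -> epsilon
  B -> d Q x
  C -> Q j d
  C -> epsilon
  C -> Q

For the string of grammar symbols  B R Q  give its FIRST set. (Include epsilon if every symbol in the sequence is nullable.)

Add FIRST(B)\{epsilon} = { d }; B is nullable, continue.
Add FIRST(R) = { d, j, x }; R is not nullable, stop.

{ d, j, x }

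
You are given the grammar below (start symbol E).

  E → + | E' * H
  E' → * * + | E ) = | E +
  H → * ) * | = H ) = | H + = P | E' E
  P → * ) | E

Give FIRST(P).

P → * ) contributes {*}.
From P → E: add FIRST(E) = { *, + }.
Union: FIRST(P) = { *, + }.

{ *, + }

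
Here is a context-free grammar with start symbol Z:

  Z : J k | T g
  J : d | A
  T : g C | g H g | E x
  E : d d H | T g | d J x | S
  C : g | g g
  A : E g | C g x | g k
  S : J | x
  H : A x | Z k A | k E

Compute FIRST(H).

{ d, g, k, x }

From H : A x: add FIRST(A) = { d, g, x }.
From H : Z k A: add FIRST(Z) = { d, g, x }.
H : k E contributes {k}.
Union: FIRST(H) = { d, g, k, x }.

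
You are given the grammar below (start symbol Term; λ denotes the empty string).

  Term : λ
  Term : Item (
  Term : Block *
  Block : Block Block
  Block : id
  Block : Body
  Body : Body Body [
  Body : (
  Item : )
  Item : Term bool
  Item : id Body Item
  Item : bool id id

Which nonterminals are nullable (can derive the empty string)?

{ Term }

Directly nullable (have an λ-production): Term.
No other nonterminal has a production whose RHS symbols are all nullable.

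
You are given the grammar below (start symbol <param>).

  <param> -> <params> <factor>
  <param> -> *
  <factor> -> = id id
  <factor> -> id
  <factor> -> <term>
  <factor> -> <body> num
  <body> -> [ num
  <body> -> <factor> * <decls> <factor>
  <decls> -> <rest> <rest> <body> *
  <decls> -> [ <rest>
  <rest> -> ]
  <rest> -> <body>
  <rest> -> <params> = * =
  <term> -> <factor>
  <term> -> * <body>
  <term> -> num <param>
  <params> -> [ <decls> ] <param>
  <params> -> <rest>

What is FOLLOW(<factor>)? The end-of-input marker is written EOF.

In <param> -> <params> <factor>: <factor> is at the end, add FOLLOW(<param>) = { EOF, *, =, [, ], id, num }.
In <body> -> <factor> * <decls> <factor>: add FIRST(* <decls> <factor>) = { * }.
In <body> -> <factor> * <decls> <factor>: <factor> is at the end, add FOLLOW(<body>) = { EOF, *, =, [, ], id, num }.
In <term> -> <factor>: <factor> is at the end, add FOLLOW(<term>) = { EOF, *, =, [, ], id, num }.
Union: FOLLOW(<factor>) = { EOF, *, =, [, ], id, num }.

{ EOF, *, =, [, ], id, num }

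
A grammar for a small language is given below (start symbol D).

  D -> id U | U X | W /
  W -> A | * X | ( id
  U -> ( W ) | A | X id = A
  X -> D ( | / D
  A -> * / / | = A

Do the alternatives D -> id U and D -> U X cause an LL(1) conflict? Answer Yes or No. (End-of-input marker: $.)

Yes

FIRST(id U) = { id } and FIRST(U X) = { (, *, /, =, id }.
Both contain id, so the two alternatives are not disjoint — LL(1) conflict.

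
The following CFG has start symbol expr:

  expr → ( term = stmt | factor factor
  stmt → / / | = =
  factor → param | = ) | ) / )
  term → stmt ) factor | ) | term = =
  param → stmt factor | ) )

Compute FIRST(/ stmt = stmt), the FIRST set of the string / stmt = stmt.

/ is a terminal; add {/} and stop.

{ / }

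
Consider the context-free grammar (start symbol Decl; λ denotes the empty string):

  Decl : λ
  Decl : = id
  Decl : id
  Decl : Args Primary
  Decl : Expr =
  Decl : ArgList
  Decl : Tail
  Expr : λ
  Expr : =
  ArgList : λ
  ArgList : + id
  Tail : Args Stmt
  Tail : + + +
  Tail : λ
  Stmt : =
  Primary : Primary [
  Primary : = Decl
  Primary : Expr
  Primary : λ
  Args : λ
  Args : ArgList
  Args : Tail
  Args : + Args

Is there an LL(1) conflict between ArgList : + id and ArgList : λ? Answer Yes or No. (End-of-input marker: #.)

FIRST(+ id) = { + } and FIRST(λ) = { λ }.
The second is nullable but FOLLOW(ArgList) = { #, =, [ } is disjoint from FIRST of the first.

No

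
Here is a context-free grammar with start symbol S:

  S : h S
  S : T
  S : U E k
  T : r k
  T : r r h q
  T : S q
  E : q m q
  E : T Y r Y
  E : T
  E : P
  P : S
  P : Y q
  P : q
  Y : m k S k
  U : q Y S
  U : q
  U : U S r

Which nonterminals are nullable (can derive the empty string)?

No nonterminal has an empty production or an RHS whose symbols are all nullable.

{ } (none)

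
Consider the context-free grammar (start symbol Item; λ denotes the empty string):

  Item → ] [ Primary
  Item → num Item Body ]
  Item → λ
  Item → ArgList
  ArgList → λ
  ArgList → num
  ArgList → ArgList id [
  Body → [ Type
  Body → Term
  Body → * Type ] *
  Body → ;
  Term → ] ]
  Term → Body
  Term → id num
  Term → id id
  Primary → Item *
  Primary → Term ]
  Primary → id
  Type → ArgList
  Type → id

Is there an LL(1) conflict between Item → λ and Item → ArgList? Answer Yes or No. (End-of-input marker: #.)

Yes

FIRST(λ) = { λ } and FIRST(ArgList) = { id, num, λ }.
Both alternatives are nullable, violating the LL(1) condition.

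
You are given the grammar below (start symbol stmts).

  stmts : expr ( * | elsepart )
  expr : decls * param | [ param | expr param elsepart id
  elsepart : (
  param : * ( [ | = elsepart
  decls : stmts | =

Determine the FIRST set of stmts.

From stmts : expr ( *: add FIRST(expr) = { (, =, [ }.
From stmts : elsepart ): add FIRST(elsepart) = { ( }.
Union: FIRST(stmts) = { (, =, [ }.

{ (, =, [ }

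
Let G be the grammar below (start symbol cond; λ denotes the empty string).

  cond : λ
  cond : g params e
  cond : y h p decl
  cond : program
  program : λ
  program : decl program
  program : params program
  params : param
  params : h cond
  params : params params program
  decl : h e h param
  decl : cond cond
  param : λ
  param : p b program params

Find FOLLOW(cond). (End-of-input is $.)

{ $, e, g, h, p, y }

cond is the start symbol, so $ ∈ FOLLOW(cond).
In params : h cond: cond is at the end, add FOLLOW(params) = { $, e, g, h, p, y }.
In decl : cond cond: add FIRST(cond)\{λ} = { g, h, p, y }.
  Since cond is nullable, also add FOLLOW(decl) = { $, e, g, h, p, y }.
In decl : cond cond: cond is at the end, add FOLLOW(decl) = { $, e, g, h, p, y }.
Union: FOLLOW(cond) = { $, e, g, h, p, y }.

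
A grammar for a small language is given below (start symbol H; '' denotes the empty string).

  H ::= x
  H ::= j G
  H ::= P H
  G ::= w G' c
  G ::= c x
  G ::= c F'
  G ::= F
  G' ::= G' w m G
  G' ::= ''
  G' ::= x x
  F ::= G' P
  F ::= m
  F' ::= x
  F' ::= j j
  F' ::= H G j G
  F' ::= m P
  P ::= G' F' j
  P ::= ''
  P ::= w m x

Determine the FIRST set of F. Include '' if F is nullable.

{ j, m, w, x, '' }

From F ::= G' P: G', P nullable, take FIRST(G') ∪ FIRST(P) = { j, m, w, x }; also '' since the whole RHS is nullable.
F ::= m contributes {m}.
Union: FIRST(F) = { j, m, w, x, '' }.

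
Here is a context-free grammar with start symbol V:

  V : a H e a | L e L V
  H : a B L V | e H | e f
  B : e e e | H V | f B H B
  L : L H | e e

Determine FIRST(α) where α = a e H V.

{ a }

a is a terminal; add {a} and stop.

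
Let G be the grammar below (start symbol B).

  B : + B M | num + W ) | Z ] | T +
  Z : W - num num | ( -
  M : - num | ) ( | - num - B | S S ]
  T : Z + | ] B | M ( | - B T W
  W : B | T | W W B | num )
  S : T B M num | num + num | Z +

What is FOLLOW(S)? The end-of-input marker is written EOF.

{ (, ), +, -, ], num }

In M : S S ]: add FIRST(S ]) = { (, ), +, -, ], num }.
In M : S S ]: add FIRST(]) = { ] }.
Union: FOLLOW(S) = { (, ), +, -, ], num }.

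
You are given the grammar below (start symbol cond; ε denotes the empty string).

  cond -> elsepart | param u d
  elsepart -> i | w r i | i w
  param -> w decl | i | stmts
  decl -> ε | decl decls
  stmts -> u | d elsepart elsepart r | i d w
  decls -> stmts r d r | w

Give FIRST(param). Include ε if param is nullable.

{ d, i, u, w }

param -> w decl contributes {w}.
param -> i contributes {i}.
From param -> stmts: add FIRST(stmts) = { d, i, u }.
Union: FIRST(param) = { d, i, u, w }.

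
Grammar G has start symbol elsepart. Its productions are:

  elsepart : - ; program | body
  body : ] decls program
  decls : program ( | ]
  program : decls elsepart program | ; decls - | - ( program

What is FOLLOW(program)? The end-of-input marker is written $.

In elsepart : - ; program: program is at the end, add FOLLOW(elsepart) = { $, -, ;, ] }.
In body : ] decls program: program is at the end, add FOLLOW(body) = { $, -, ;, ] }.
In decls : program (: add FIRST(() = { ( }.
In program : decls elsepart program: program is at the end, add FOLLOW(program) = { $, (, -, ;, ] }.
In program : - ( program: program is at the end, add FOLLOW(program) = { $, (, -, ;, ] }.
Union: FOLLOW(program) = { $, (, -, ;, ] }.

{ $, (, -, ;, ] }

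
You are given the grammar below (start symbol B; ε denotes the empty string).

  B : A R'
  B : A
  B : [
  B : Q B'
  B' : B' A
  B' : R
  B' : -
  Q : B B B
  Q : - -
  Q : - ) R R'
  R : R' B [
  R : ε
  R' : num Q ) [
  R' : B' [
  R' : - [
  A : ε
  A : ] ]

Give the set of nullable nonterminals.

{ A, B, B', Q, R }

Directly nullable (have an ε-production): R, A.
Q : B B B with every symbol nullable, so Q is nullable.
B' : B' A with every symbol nullable, so B' is nullable.
B : A with every symbol nullable, so B is nullable.
No other nonterminal has a production whose RHS symbols are all nullable.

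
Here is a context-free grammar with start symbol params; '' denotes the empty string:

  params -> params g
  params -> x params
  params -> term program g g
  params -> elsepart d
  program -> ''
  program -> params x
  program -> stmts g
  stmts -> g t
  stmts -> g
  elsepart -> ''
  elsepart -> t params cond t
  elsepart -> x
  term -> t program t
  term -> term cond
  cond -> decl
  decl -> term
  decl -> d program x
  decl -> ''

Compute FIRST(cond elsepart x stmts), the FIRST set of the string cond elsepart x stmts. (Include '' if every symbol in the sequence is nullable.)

{ d, t, x }

Add FIRST(cond)\{''} = { d, t }; cond is nullable, continue.
Add FIRST(elsepart)\{''} = { t, x }; elsepart is nullable, continue.
x is a terminal; add {x} and stop.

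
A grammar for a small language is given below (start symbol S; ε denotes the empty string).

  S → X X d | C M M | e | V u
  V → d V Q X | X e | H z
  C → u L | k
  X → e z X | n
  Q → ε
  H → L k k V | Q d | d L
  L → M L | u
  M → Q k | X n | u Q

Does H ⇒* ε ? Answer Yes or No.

No

Nullable nonterminals: Q.
No production of H has an RHS whose symbols are all nullable, so H is not nullable.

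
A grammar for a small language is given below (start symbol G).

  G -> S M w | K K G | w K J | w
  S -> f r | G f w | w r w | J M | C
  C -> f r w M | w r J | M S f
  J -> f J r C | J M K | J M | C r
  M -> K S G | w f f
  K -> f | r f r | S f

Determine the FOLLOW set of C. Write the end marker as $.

{ $, f, r, w }

In S -> C: C is at the end, add FOLLOW(S) = { f, r, w }.
In J -> f J r C: C is at the end, add FOLLOW(J) = { $, f, r, w }.
In J -> C r: add FIRST(r) = { r }.
Union: FOLLOW(C) = { $, f, r, w }.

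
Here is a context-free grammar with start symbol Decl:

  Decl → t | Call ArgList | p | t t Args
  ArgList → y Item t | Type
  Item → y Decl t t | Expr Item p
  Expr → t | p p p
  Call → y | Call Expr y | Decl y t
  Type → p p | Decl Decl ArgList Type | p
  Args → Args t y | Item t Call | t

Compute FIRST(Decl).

{ p, t, y }

Decl → t contributes {t}.
From Decl → Call ArgList: add FIRST(Call) = { p, t, y }.
Decl → p contributes {p}.
Decl → t t Args contributes {t}.
Union: FIRST(Decl) = { p, t, y }.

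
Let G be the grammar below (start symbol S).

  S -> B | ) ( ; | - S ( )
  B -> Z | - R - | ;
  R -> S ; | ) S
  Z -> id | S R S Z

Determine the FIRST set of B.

From B -> Z: add FIRST(Z) = { ), -, ;, id }.
B -> - R - contributes {-}.
B -> ; contributes {;}.
Union: FIRST(B) = { ), -, ;, id }.

{ ), -, ;, id }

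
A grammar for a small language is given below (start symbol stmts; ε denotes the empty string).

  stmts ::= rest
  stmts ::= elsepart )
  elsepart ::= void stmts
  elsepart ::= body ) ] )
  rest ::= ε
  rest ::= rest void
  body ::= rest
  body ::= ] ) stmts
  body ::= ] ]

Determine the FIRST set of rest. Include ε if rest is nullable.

rest ::= ε contributes ε.
From rest ::= rest void: rest nullable, take FIRST(rest) ∪ {void} = { void }.
Union: FIRST(rest) = { void, ε }.

{ void, ε }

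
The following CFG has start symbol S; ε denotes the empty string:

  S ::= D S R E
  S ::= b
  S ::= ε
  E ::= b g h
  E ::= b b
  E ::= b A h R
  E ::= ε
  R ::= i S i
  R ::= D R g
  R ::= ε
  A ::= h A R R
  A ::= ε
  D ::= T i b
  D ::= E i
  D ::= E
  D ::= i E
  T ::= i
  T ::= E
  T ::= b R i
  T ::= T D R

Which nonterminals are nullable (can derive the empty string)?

Directly nullable (have an ε-production): S, E, R, A.
D ::= E with every symbol nullable, so D is nullable.
T ::= E with every symbol nullable, so T is nullable.

{ A, D, E, R, S, T }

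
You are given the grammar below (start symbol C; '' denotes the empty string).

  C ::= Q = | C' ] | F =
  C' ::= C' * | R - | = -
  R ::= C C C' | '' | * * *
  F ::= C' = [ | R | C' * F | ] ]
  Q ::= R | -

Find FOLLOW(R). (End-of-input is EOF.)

In C' ::= R -: add FIRST(-) = { - }.
In F ::= R: R is at the end, add FOLLOW(F) = { = }.
In Q ::= R: R is at the end, add FOLLOW(Q) = { = }.
Union: FOLLOW(R) = { -, = }.

{ -, = }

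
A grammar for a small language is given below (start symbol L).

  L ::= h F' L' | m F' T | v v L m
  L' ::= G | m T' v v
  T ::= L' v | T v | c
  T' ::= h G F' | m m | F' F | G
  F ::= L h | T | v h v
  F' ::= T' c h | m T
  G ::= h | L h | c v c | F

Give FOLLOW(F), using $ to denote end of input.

In T' ::= F' F: F is at the end, add FOLLOW(T') = { c, v }.
In G ::= F: F is at the end, add FOLLOW(G) = { $, c, h, m, v }.
Union: FOLLOW(F) = { $, c, h, m, v }.

{ $, c, h, m, v }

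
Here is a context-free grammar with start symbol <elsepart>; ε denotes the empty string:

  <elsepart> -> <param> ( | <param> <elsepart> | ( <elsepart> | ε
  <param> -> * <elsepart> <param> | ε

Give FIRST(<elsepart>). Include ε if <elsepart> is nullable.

From <elsepart> -> <param> (: <param> nullable, take FIRST(<param>) ∪ {(} = { (, * }.
From <elsepart> -> <param> <elsepart>: <param>, <elsepart> nullable, take FIRST(<param>) ∪ FIRST(<elsepart>) = { (, * }; also ε since the whole RHS is nullable.
<elsepart> -> ( <elsepart> contributes {(}.
<elsepart> -> ε contributes ε.
Union: FIRST(<elsepart>) = { (, *, ε }.

{ (, *, ε }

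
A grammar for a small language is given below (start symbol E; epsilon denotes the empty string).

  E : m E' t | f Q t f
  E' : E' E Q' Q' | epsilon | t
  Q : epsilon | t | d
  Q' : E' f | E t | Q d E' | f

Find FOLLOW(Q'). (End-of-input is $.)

{ d, f, m, t }

In E' : E' E Q' Q': add FIRST(Q') = { d, f, m, t }.
In E' : E' E Q' Q': Q' is at the end, add FOLLOW(E') = { d, f, m, t }.
Union: FOLLOW(Q') = { d, f, m, t }.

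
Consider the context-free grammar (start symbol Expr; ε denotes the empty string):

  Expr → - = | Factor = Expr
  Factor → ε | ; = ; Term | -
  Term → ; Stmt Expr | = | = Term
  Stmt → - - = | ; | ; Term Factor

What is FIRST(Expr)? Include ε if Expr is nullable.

Expr → - = contributes {-}.
From Expr → Factor = Expr: Factor nullable, take FIRST(Factor) ∪ {=} = { -, ;, = }.
Union: FIRST(Expr) = { -, ;, = }.

{ -, ;, = }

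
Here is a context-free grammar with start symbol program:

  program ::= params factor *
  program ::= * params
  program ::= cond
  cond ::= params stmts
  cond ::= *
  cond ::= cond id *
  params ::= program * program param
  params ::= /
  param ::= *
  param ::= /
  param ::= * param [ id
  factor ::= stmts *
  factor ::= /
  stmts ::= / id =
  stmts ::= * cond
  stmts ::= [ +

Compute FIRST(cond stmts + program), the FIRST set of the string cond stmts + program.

{ *, / }

Add FIRST(cond) = { *, / }; cond is not nullable, stop.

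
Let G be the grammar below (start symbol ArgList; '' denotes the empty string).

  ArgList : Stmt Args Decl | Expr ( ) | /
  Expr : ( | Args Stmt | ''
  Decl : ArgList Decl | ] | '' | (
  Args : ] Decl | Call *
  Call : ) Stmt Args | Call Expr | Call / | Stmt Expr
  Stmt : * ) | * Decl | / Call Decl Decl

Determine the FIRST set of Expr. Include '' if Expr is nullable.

{ (, ), *, /, ], '' }

Expr : ( contributes {(}.
From Expr : Args Stmt: add FIRST(Args) = { ), *, /, ] }.
Expr : '' contributes ''.
Union: FIRST(Expr) = { (, ), *, /, ], '' }.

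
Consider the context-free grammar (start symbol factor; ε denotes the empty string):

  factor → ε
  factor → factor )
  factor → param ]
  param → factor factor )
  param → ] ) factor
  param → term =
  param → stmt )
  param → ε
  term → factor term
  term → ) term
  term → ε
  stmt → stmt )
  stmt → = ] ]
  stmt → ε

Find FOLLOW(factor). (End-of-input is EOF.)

factor is the start symbol, so EOF ∈ FOLLOW(factor).
In factor → factor ): add FIRST()) = { ) }.
In param → factor factor ): add FIRST(factor )) = { ), =, ] }.
In param → factor factor ): add FIRST()) = { ) }.
In param → ] ) factor: factor is at the end, add FOLLOW(param) = { ] }.
In term → factor term: add FIRST(term)\{ε} = { ), =, ] }.
  Since term is nullable, also add FOLLOW(term) = { = }.
Union: FOLLOW(factor) = { EOF, ), =, ] }.

{ EOF, ), =, ] }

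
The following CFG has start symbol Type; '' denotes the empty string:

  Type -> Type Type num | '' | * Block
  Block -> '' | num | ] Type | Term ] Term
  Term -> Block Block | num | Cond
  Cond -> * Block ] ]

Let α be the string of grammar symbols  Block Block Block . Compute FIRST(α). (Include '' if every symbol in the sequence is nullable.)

Add FIRST(Block)\{''} = { *, ], num }; Block is nullable, continue.
Add FIRST(Block)\{''} = { *, ], num }; Block is nullable, continue.
Add FIRST(Block)\{''} = { *, ], num }; Block is nullable, continue.
Every symbol is nullable, so include ''.

{ *, ], num, '' }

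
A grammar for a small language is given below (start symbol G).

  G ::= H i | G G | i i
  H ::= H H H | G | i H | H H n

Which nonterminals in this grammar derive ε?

{ } (none)

No nonterminal has an empty production or an RHS whose symbols are all nullable.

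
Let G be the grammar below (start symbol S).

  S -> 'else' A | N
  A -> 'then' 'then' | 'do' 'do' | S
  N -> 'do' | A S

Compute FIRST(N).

N -> 'do' contributes {'do'}.
From N -> A S: add FIRST(A) = { 'do', 'else', 'then' }.
Union: FIRST(N) = { 'do', 'else', 'then' }.

{ 'do', 'else', 'then' }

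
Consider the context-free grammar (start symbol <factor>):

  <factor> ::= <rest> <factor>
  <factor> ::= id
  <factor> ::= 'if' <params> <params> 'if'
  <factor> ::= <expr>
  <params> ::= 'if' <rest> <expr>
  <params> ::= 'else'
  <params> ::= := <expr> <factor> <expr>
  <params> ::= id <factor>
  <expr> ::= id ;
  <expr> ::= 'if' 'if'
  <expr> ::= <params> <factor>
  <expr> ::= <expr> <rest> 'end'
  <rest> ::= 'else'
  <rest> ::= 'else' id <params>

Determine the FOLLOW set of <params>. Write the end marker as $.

{ 'else', 'end', 'if', :=, id }

In <factor> ::= 'if' <params> <params> 'if': add FIRST(<params> 'if') = { 'else', 'if', :=, id }.
In <factor> ::= 'if' <params> <params> 'if': add FIRST('if') = { 'if' }.
In <expr> ::= <params> <factor>: add FIRST(<factor>) = { 'else', 'if', :=, id }.
In <rest> ::= 'else' id <params>: <params> is at the end, add FOLLOW(<rest>) = { 'else', 'end', 'if', :=, id }.
Union: FOLLOW(<params>) = { 'else', 'end', 'if', :=, id }.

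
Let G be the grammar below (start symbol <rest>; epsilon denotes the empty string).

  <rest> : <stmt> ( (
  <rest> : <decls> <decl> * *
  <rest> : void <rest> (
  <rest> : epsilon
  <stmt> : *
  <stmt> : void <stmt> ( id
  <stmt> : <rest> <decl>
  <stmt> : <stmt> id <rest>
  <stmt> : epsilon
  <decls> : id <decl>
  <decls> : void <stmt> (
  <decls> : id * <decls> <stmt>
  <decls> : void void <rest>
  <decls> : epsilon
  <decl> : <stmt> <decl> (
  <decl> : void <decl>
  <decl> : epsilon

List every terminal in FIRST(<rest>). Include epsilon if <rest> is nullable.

From <rest> : <stmt> ( (: <stmt> nullable, take FIRST(<stmt>) ∪ {(} = { (, *, id, void }.
From <rest> : <decls> <decl> * *: <decls>, <decl> nullable, take FIRST(<decls>) ∪ FIRST(<decl>) ∪ {*} = { (, *, id, void }.
<rest> : void <rest> ( contributes {void}.
<rest> : epsilon contributes epsilon.
Union: FIRST(<rest>) = { (, *, id, void, epsilon }.

{ (, *, id, void, epsilon }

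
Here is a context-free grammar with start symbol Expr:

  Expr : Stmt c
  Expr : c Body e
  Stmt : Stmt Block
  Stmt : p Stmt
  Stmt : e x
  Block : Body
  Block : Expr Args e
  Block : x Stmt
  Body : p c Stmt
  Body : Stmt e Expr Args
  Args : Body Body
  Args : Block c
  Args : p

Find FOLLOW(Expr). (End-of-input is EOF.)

Expr is the start symbol, so EOF ∈ FOLLOW(Expr).
In Block : Expr Args e: add FIRST(Args e) = { c, e, p, x }.
In Body : Stmt e Expr Args: add FIRST(Args) = { c, e, p, x }.
Union: FOLLOW(Expr) = { EOF, c, e, p, x }.

{ EOF, c, e, p, x }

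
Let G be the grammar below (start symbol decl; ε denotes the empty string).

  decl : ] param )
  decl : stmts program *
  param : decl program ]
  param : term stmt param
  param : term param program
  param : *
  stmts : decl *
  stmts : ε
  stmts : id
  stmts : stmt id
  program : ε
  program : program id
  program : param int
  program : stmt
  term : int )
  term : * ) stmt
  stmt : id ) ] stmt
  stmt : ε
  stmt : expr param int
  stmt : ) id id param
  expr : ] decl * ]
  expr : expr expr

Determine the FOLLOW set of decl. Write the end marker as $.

decl is the start symbol, so $ ∈ FOLLOW(decl).
In param : decl program ]: add FIRST(program ]) = { ), *, ], id, int }.
In stmts : decl *: add FIRST(*) = { * }.
In expr : ] decl * ]: add FIRST(* ]) = { * }.
Union: FOLLOW(decl) = { $, ), *, ], id, int }.

{ $, ), *, ], id, int }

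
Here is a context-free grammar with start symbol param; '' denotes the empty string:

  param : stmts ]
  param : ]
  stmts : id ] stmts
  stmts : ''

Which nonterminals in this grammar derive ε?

Directly nullable (have an ''-production): stmts.
No other nonterminal has a production whose RHS symbols are all nullable.

{ stmts }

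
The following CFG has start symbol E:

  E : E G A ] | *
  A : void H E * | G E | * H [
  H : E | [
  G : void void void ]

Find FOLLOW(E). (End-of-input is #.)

{ #, *, [, ], void }

E is the start symbol, so # ∈ FOLLOW(E).
In E : E G A ]: add FIRST(G A ]) = { void }.
In A : void H E *: add FIRST(*) = { * }.
In A : G E: E is at the end, add FOLLOW(A) = { ] }.
In H : E: E is at the end, add FOLLOW(H) = { *, [ }.
Union: FOLLOW(E) = { #, *, [, ], void }.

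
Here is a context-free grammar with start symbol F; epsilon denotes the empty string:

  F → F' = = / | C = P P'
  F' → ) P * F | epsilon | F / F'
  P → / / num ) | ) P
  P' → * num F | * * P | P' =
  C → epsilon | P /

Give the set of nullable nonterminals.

Directly nullable (have an epsilon-production): F', C.
No other nonterminal has a production whose RHS symbols are all nullable.

{ C, F' }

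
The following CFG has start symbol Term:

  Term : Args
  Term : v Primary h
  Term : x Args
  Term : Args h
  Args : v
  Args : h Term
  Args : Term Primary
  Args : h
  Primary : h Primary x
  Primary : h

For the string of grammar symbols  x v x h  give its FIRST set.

{ x }

x is a terminal; add {x} and stop.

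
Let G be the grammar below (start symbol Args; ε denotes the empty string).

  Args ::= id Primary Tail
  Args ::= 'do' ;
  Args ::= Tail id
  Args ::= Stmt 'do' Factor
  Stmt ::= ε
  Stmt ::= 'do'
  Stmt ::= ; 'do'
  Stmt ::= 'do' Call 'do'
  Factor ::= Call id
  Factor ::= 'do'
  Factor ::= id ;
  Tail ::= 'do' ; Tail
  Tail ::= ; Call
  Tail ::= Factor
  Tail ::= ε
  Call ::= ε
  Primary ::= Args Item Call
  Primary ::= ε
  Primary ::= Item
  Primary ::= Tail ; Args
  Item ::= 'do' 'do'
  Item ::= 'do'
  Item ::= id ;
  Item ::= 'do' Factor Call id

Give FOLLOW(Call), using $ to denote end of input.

In Stmt ::= 'do' Call 'do': add FIRST('do') = { 'do' }.
In Factor ::= Call id: add FIRST(id) = { id }.
In Tail ::= ; Call: Call is at the end, add FOLLOW(Tail) = { $, 'do', ;, id }.
In Primary ::= Args Item Call: Call is at the end, add FOLLOW(Primary) = { $, 'do', ;, id }.
In Item ::= 'do' Factor Call id: add FIRST(id) = { id }.
Union: FOLLOW(Call) = { $, 'do', ;, id }.

{ $, 'do', ;, id }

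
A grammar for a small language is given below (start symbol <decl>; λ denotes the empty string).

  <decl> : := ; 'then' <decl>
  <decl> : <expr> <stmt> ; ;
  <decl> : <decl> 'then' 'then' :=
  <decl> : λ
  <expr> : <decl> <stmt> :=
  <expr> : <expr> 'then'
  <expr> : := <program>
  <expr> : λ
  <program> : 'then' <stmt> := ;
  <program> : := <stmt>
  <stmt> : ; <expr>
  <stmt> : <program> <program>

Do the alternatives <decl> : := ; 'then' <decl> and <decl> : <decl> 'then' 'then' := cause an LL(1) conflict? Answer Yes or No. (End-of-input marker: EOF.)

Yes

FIRST(:= ; 'then' <decl>) = { := } and FIRST(<decl> 'then' 'then' :=) = { 'then', :=, ; }.
Both contain :=, so the two alternatives are not disjoint — LL(1) conflict.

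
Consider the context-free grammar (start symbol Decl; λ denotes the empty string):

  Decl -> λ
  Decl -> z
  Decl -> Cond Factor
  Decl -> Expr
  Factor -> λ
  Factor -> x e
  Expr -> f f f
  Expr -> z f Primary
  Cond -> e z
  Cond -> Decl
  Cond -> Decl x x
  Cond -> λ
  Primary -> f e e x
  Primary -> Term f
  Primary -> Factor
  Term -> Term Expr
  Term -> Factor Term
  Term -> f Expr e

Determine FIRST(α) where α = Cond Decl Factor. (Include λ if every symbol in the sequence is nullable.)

Add FIRST(Cond)\{λ} = { e, f, x, z }; Cond is nullable, continue.
Add FIRST(Decl)\{λ} = { e, f, x, z }; Decl is nullable, continue.
Add FIRST(Factor)\{λ} = { x }; Factor is nullable, continue.
Every symbol is nullable, so include λ.

{ e, f, x, z, λ }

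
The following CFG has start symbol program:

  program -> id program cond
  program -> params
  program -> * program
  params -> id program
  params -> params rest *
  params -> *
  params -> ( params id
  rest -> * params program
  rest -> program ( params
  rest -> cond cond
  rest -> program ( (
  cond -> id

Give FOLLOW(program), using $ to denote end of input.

{ $, (, *, id }

program is the start symbol, so $ ∈ FOLLOW(program).
In program -> id program cond: add FIRST(cond) = { id }.
In program -> * program: program is at the end, add FOLLOW(program) = { $, (, *, id }.
In params -> id program: program is at the end, add FOLLOW(params) = { $, (, *, id }.
In rest -> * params program: program is at the end, add FOLLOW(rest) = { * }.
In rest -> program ( params: add FIRST(( params) = { ( }.
In rest -> program ( (: add FIRST(( () = { ( }.
Union: FOLLOW(program) = { $, (, *, id }.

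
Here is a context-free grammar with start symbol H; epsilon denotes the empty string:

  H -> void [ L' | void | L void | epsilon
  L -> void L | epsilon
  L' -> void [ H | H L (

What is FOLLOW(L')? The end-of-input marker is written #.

{ #, (, void }

In H -> void [ L': L' is at the end, add FOLLOW(H) = { #, (, void }.
Union: FOLLOW(L') = { #, (, void }.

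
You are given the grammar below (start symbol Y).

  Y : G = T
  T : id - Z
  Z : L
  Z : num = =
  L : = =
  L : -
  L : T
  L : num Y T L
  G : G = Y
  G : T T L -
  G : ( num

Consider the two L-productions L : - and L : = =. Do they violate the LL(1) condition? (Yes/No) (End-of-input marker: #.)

FIRST(-) = { - } and FIRST(= =) = { = }.
The FIRST sets are disjoint and neither alternative is nullable — no conflict.

No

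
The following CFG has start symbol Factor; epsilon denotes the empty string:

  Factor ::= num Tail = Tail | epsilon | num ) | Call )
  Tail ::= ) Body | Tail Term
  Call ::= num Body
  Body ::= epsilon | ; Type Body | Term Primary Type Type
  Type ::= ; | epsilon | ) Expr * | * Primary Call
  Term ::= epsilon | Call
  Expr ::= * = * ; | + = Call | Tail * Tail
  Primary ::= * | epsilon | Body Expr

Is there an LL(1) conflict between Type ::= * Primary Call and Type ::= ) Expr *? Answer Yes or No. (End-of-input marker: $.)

FIRST(* Primary Call) = { * } and FIRST() Expr *) = { ) }.
The FIRST sets are disjoint and neither alternative is nullable — no conflict.

No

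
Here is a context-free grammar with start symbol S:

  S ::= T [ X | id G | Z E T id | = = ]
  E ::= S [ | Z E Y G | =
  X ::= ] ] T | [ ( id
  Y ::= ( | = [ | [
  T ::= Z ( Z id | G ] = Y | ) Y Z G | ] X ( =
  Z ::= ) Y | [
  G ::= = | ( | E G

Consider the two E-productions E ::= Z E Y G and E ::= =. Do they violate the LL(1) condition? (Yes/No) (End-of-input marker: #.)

FIRST(Z E Y G) = { ), [ } and FIRST(=) = { = }.
The FIRST sets are disjoint and neither alternative is nullable — no conflict.

No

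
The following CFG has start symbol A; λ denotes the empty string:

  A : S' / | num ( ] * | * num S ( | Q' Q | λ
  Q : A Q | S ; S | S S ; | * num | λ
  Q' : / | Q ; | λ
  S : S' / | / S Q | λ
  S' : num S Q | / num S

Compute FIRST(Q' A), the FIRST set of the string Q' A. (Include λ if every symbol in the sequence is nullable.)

Add FIRST(Q')\{λ} = { *, /, ;, num }; Q' is nullable, continue.
Add FIRST(A)\{λ} = { *, /, ;, num }; A is nullable, continue.
Every symbol is nullable, so include λ.

{ *, /, ;, num, λ }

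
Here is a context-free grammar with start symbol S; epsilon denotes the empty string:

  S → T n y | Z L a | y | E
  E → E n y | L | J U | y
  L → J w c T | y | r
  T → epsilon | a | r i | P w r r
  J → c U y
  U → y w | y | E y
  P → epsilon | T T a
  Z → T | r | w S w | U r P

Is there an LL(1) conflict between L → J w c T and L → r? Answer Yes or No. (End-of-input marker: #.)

FIRST(J w c T) = { c } and FIRST(r) = { r }.
The FIRST sets are disjoint and neither alternative is nullable — no conflict.

No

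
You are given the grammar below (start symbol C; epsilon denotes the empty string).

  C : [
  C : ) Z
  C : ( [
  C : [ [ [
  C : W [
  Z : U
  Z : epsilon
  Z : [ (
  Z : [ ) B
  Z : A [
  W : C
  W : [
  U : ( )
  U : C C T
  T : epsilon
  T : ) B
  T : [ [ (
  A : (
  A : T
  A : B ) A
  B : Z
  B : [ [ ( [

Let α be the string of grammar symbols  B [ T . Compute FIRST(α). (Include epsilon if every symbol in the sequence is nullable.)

{ (, ), [ }

Add FIRST(B)\{epsilon} = { (, ), [ }; B is nullable, continue.
[ is a terminal; add {[} and stop.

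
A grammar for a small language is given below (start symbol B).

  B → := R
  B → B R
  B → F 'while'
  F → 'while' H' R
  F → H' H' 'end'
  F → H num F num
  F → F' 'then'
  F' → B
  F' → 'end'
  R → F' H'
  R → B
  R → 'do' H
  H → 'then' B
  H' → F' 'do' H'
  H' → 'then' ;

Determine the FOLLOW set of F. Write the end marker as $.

{ 'while', num }

In B → F 'while': add FIRST('while') = { 'while' }.
In F → H num F num: add FIRST(num) = { num }.
Union: FOLLOW(F) = { 'while', num }.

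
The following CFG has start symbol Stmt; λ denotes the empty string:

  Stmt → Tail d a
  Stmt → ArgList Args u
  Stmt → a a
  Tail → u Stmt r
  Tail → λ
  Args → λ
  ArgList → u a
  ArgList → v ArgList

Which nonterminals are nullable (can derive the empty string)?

{ Args, Tail }

Directly nullable (have an λ-production): Tail, Args.
No other nonterminal has a production whose RHS symbols are all nullable.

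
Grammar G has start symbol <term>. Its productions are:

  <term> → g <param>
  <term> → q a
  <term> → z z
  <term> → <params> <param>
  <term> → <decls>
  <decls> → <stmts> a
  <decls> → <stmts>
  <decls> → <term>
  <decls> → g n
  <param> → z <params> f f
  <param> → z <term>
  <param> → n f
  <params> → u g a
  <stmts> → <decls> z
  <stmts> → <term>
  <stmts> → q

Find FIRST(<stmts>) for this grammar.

{ g, q, u, z }

From <stmts> → <decls> z: add FIRST(<decls>) = { g, q, u, z }.
From <stmts> → <term>: add FIRST(<term>) = { g, q, u, z }.
<stmts> → q contributes {q}.
Union: FIRST(<stmts>) = { g, q, u, z }.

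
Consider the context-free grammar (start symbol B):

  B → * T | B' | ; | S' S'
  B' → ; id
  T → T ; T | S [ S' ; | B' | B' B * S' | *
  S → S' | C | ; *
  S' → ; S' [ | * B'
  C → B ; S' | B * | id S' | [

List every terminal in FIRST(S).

{ *, ;, [, id }

From S → S': add FIRST(S') = { *, ; }.
From S → C: add FIRST(C) = { *, ;, [, id }.
S → ; * contributes {;}.
Union: FIRST(S) = { *, ;, [, id }.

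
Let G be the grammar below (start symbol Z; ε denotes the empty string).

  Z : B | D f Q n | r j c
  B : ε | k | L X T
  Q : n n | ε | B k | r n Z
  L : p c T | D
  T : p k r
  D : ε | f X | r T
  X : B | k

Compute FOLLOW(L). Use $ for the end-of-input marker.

{ f, k, p, r }

In B : L X T: add FIRST(X T) = { f, k, p, r }.
Union: FOLLOW(L) = { f, k, p, r }.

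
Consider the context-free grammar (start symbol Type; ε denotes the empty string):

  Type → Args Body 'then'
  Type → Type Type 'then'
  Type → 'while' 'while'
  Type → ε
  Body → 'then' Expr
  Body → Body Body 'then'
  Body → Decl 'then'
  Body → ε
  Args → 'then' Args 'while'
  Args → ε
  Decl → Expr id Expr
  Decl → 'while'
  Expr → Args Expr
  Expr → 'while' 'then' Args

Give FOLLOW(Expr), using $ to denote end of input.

In Body → 'then' Expr: Expr is at the end, add FOLLOW(Body) = { 'then', 'while' }.
In Decl → Expr id Expr: add FIRST(id Expr) = { id }.
In Decl → Expr id Expr: Expr is at the end, add FOLLOW(Decl) = { 'then' }.
In Expr → Args Expr: Expr is at the end, add FOLLOW(Expr) = { 'then', 'while', id }.
Union: FOLLOW(Expr) = { 'then', 'while', id }.

{ 'then', 'while', id }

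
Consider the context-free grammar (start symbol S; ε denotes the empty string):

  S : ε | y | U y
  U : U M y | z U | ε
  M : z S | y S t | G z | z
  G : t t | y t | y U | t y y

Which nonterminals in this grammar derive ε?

Directly nullable (have an ε-production): S, U.
No other nonterminal has a production whose RHS symbols are all nullable.

{ S, U }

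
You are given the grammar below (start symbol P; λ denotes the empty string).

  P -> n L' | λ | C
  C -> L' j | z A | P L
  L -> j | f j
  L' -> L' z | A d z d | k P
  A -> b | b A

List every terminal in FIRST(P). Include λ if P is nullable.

{ b, f, j, k, n, z, λ }

P -> n L' contributes {n}.
P -> λ contributes λ.
From P -> C: add FIRST(C) = { b, f, j, k, n, z }.
Union: FIRST(P) = { b, f, j, k, n, z, λ }.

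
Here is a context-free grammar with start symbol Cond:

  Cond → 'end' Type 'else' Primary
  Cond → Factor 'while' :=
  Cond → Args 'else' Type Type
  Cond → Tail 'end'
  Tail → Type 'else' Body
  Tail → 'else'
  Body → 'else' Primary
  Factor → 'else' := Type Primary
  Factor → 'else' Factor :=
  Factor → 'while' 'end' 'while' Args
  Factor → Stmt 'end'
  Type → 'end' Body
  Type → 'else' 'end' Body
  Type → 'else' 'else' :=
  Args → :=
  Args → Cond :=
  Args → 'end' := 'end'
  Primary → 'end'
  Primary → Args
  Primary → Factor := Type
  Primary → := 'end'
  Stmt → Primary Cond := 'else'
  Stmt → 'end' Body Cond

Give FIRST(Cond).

{ 'else', 'end', 'while', := }

Cond → 'end' Type 'else' Primary contributes {'end'}.
From Cond → Factor 'while' :=: add FIRST(Factor) = { 'else', 'end', 'while', := }.
From Cond → Args 'else' Type Type: add FIRST(Args) = { 'else', 'end', 'while', := }.
From Cond → Tail 'end': add FIRST(Tail) = { 'else', 'end' }.
Union: FIRST(Cond) = { 'else', 'end', 'while', := }.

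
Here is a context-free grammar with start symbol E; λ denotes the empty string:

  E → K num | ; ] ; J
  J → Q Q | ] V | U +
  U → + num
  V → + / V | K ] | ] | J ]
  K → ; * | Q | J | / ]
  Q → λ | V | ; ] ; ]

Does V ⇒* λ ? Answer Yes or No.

No

Nullable nonterminals: J, K, Q.
No production of V has an RHS whose symbols are all nullable, so V is not nullable.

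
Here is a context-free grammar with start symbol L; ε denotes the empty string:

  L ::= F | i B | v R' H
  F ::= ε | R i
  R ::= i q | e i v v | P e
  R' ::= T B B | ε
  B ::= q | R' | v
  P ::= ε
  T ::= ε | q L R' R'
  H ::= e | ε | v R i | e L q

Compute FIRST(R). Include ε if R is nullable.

{ e, i }

R ::= i q contributes {i}.
R ::= e i v v contributes {e}.
From R ::= P e: P nullable, take FIRST(P) ∪ {e} = { e }.
Union: FIRST(R) = { e, i }.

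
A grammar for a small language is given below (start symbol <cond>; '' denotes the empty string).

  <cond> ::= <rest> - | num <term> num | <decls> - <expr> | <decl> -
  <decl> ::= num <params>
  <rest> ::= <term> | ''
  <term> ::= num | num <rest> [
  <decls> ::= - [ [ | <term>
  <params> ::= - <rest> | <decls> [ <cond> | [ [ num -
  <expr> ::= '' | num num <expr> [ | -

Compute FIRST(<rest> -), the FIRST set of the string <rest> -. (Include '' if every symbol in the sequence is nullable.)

{ -, num }

Add FIRST(<rest>)\{''} = { num }; <rest> is nullable, continue.
- is a terminal; add {-} and stop.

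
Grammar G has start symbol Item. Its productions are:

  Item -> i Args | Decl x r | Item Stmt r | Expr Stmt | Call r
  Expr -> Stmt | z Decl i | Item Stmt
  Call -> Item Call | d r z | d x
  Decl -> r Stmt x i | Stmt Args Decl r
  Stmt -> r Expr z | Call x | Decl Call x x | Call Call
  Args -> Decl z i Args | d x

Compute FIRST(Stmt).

{ d, i, r, z }

Stmt -> r Expr z contributes {r}.
From Stmt -> Call x: add FIRST(Call) = { d, i, r, z }.
From Stmt -> Decl Call x x: add FIRST(Decl) = { d, i, r, z }.
From Stmt -> Call Call: add FIRST(Call) = { d, i, r, z }.
Union: FIRST(Stmt) = { d, i, r, z }.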